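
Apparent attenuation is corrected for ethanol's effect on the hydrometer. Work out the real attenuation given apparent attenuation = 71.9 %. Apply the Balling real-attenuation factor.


RA = AA · 0.8192
RA = 71.9 · 0.8192

58.9005 %


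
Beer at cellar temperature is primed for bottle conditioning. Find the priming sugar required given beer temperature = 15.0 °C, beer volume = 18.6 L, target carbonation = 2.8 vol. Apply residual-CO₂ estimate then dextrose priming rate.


residual = 14.695·(0.01821 + 0.09011·e^(−0.04·T));  sugar = (target − residual)·4.0·V
residual = 14.695·(0.01821 + 0.09011·e^(−0.04·15.0)) = 0.9943
sugar = (2.8 − 0.9943)·4.0·18.6

134.3430 g


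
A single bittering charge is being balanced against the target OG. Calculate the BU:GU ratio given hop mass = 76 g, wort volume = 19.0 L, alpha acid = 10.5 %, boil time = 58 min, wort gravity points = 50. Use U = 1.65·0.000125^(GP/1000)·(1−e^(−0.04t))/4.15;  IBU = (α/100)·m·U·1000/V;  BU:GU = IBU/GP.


U = 1.65·0.000125^(50/1000)·(1−e^(−0.04·58))/4.15 = 0.2287
IBU = (10.5/100)·76·0.2287·1000/19.0 = 96.0739
BU:GU = 96.0739/50

1.9215


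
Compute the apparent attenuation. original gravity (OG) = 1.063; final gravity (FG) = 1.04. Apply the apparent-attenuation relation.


AA = (OG − FG)/(OG − 1) · 100
AA = (1.063 − 1.04)/(1.063 − 1) · 100

36.5079 %


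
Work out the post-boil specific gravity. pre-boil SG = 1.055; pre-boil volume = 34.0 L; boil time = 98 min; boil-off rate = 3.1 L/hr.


V_post = V_pre − rate·(t/60);  SG_post = 1 + (SG_pre−1)·V_pre/V_post
V_post = 34.0 − 3.1·(98/60) = 28.9367
SG_post = 1 + (1.055 − 1)·34.0/28.9367

1.0646


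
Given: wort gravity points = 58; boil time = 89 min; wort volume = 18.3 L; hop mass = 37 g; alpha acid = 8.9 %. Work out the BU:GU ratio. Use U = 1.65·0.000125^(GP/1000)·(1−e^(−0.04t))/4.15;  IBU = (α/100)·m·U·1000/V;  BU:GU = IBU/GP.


U = 1.65·0.000125^(58/1000)·(1−e^(−0.04·89))/4.15 = 0.2294
IBU = (8.9/100)·37·0.2294·1000/18.3 = 41.2731
BU:GU = 41.2731/58

0.7116


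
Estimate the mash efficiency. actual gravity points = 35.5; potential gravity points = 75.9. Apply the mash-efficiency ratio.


efficiency = actual / potential × 100
efficiency = 35.5 / 75.9 × 100

46.7721 %


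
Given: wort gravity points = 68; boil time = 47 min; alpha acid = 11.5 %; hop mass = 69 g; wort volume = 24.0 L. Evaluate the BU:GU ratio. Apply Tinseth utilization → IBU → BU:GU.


U = 1.65·0.000125^(GP/1000)·(1−e^(−0.04t))/4.15;  IBU = (α/100)·m·U·1000/V;  BU:GU = IBU/GP
U = 1.65·0.000125^(68/1000)·(1−e^(−0.04·47))/4.15 = 0.1829
IBU = (11.5/100)·69·0.1829·1000/24.0 = 60.4582
BU:GU = 60.4582/68

0.8891


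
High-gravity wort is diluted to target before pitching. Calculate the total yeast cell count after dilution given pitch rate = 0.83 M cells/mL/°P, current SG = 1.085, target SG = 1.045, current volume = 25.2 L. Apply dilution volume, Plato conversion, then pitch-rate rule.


V_w = V·((SG_c−1)/(SG_t−1)−1);  °P = 259 − 259/SG_t;  cells = rate·(V+V_w)·°P
V_w = 25.2·((1.085−1)/(1.045−1)−1) = 22.4000
V_final = 25.2 + 22.4000 = 47.6000
°P = 259 − 259/1.045 = 11.1531
cells = 0.83·47.6000·11.1531

440.6371 billion cells


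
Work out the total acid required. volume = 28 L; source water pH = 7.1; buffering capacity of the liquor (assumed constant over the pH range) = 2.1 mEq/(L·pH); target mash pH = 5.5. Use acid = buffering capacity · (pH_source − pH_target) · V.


acid = 2.1 · (7.1 − 5.5) · 28

94.0800 mEq


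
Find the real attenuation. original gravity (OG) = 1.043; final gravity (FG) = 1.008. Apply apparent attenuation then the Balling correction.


AA = (OG−FG)/(OG−1)·100;  RA = AA·0.8192
AA = (1.043 − 1.008)/(1.043 − 1)·100 = 81.3953
RA = 81.3953·0.8192

66.6791 %


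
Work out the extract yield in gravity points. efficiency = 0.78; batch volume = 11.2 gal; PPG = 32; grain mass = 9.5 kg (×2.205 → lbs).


points = lbs × PPG × eff / vol
lbs = 9.5 × 2.205 = 20.9475
points = 20.9475 × 32 × 0.78 / 11.2

46.6830 points


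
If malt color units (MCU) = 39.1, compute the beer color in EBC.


SRM = 1.4922·MCU^0.6859;  EBC = SRM·1.97
SRM = 1.4922·39.1^0.6859 = 18.4460
EBC = 18.4460·1.97

36.3385 EBC


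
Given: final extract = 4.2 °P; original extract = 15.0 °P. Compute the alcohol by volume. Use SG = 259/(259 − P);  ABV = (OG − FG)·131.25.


OG = 259/(259 − 15.0) = 1.0615
FG = 259/(259 − 4.2) = 1.0165
ABV = (1.0615 − 1.0165)·131.25

5.9052 % ABV


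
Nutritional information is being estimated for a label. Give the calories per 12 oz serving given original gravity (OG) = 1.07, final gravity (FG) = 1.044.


ABW = (OG−FG)·131.25·0.79/FG;  °P = 259 − 259/SG (for OG→OE and FG→AE);  RE = 0.1808·OE + 0.8192·AE;  Cal = (6.9·ABW + 4·(RE−0.1))·FG·3.55
ABW = (1.07 − 1.044)·131.25·0.79/1.044 = 2.5823
OE = 259 − 259/1.07 = 16.9439 °P
AE = 259 − 259/1.044 = 10.9157 °P
RE = 0.1808·16.9439 + 0.8192·10.9157 = 12.0056 °P
Cal = (6.9·2.5823 + 4·(12.0056−0.1))·1.044·3.55

242.5338 kcal


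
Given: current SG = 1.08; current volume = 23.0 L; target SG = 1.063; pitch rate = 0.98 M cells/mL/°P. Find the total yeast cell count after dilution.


V_w = V·((SG_c−1)/(SG_t−1)−1);  °P = 259 − 259/SG_t;  cells = rate·(V+V_w)·°P
V_w = 23.0·((1.08−1)/(1.063−1)−1) = 6.2063
V_final = 23.0 + 6.2063 = 29.2063
°P = 259 − 259/1.063 = 15.3500
cells = 0.98·29.2063·15.3500

439.3498 billion cells


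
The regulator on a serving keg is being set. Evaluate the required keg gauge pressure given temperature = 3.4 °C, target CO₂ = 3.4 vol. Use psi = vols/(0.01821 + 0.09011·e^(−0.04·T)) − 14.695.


psi = 3.4/(0.01821 + 0.09011·e^(−0.04·3.4)) − 14.695

20.4065 psi


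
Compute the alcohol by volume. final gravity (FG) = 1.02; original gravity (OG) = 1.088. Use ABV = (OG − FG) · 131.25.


ABV = (1.088 − 1.02) · 131.25

8.9250 % ABV


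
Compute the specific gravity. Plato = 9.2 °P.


SG = 259/(259 − P)
SG = 259/(259 − 9.2)

1.0368


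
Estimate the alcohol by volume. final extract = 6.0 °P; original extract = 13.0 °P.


SG = 259/(259 − P);  ABV = (OG − FG)·131.25
OG = 259/(259 − 13.0) = 1.0528
FG = 259/(259 − 6.0) = 1.0237
ABV = (1.0528 − 1.0237)·131.25

3.8233 % ABV


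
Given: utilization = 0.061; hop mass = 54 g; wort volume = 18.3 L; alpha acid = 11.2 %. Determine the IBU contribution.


IBU = (α/100)·mass·U·1000 / V
IBU = (11.2/100)·54·0.061·1000 / 18.3

20.1600 IBU


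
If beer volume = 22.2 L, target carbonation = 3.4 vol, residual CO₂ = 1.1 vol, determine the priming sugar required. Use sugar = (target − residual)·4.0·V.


sugar = (3.4 − 1.1)·4.0·22.2

204.2400 g


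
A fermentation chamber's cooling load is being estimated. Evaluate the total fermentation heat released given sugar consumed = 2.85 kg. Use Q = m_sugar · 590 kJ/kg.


Q = 2.85 · 590

1681.5000 kJ


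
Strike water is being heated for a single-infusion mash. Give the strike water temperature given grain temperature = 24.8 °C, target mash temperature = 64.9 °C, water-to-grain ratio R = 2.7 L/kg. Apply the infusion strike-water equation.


T_strike = (0.41/R)·(T_mash − T_grain) + T_mash
T_strike = (0.41/2.7)·(64.9 − 24.8) + 64.9

70.9893 °C


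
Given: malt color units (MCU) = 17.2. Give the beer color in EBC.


SRM = 1.4922·MCU^0.6859;  EBC = SRM·1.97
SRM = 1.4922·17.2^0.6859 = 10.5021
EBC = 10.5021·1.97

20.6891 EBC


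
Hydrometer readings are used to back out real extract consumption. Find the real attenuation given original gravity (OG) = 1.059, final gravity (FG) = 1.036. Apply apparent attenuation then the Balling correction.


AA = (OG−FG)/(OG−1)·100;  RA = AA·0.8192
AA = (1.059 − 1.036)/(1.059 − 1)·100 = 38.9831
RA = 38.9831·0.8192

31.9349 %


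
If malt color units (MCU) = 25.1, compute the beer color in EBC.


SRM = 1.4922·MCU^0.6859;  EBC = SRM·1.97
SRM = 1.4922·25.1^0.6859 = 13.6102
EBC = 13.6102·1.97

26.8120 EBC


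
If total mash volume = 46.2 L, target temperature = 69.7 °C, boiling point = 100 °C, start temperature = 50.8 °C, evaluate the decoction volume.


V_dec = V_total·(T_target − T_start)/(T_boil − T_start)
V_dec = 46.2·(69.7 − 50.8)/(100 − 50.8)

17.7476 L


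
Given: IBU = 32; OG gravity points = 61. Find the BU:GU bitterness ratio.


BU:GU = IBU / OG_points
BU:GU = 32 / 61

0.5246


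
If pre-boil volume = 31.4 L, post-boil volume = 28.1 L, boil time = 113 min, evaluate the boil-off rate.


rate = (V_pre − V_post) / (t_min/60)
rate = (31.4 − 28.1) / (113/60)

1.7522 L/hr


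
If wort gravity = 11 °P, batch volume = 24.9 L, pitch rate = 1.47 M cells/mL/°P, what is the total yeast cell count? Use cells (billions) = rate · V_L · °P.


cells = 1.47 · 24.9 · 11

402.6330 billion cells


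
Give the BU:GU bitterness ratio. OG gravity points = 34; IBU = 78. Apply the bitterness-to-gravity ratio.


BU:GU = IBU / OG_points
BU:GU = 78 / 34

2.2941


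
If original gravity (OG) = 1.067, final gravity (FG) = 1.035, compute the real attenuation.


AA = (OG−FG)/(OG−1)·100;  RA = AA·0.8192
AA = (1.067 − 1.035)/(1.067 − 1)·100 = 47.7612
RA = 47.7612·0.8192

39.1260 %


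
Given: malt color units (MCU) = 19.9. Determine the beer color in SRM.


SRM = 1.4922 · MCU^0.6859
SRM = 1.4922 · 19.9^0.6859

11.6067 SRM


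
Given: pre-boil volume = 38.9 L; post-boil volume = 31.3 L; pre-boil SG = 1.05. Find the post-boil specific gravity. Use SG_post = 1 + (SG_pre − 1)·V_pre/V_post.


pts_pre = (1.05 − 1)·1000 = 50.0000
pts_post = 50.0000·38.9/31.3 = 62.1406
SG_post = 1 + 62.1406/1000

1.0621


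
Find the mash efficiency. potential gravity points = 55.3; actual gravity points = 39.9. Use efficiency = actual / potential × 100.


efficiency = 39.9 / 55.3 × 100

72.1519 %


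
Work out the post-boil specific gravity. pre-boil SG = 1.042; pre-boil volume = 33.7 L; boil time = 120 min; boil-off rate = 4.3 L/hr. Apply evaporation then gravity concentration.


V_post = V_pre − rate·(t/60);  SG_post = 1 + (SG_pre−1)·V_pre/V_post
V_post = 33.7 − 4.3·(120/60) = 25.1000
SG_post = 1 + (1.042 − 1)·33.7/25.1000

1.0564


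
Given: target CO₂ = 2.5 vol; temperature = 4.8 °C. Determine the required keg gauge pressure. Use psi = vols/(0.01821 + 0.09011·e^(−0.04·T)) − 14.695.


psi = 2.5/(0.01821 + 0.09011·e^(−0.04·4.8)) − 14.695

12.3091 psi


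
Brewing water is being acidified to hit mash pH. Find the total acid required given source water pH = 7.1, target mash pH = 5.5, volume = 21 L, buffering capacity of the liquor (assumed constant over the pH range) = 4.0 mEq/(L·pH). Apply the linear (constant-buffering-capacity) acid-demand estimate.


acid = buffering capacity · (pH_source − pH_target) · V
acid = 4.0 · (7.1 − 5.5) · 21

134.4000 mEq


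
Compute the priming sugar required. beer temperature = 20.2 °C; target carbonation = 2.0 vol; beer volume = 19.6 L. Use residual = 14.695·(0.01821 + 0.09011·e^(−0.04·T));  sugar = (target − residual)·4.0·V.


residual = 14.695·(0.01821 + 0.09011·e^(−0.04·20.2)) = 0.8578
sugar = (2.0 − 0.8578)·4.0·19.6

89.5452 g


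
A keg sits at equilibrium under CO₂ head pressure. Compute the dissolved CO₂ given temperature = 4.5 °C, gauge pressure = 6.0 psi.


vols = (P + 14.695)·(0.01821 + 0.09011·e^(−0.04·T))
vols = (6.0 + 14.695)·(0.01821 + 0.09011·e^(−0.04·4.5))

1.9345 volumes


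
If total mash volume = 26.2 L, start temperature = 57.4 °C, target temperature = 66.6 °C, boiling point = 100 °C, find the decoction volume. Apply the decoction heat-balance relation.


V_dec = V_total·(T_target − T_start)/(T_boil − T_start)
V_dec = 26.2·(66.6 − 57.4)/(100 − 57.4)

5.6582 L


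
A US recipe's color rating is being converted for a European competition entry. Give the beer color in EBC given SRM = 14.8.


EBC = SRM · 1.97
EBC = 14.8 · 1.97

29.1560 EBC


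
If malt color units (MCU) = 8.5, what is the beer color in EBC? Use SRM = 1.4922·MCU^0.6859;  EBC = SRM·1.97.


SRM = 1.4922·8.5^0.6859 = 6.4761
EBC = 6.4761·1.97

12.7580 EBC


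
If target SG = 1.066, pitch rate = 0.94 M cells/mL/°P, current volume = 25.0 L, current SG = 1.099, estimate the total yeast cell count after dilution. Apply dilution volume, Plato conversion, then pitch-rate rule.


V_w = V·((SG_c−1)/(SG_t−1)−1);  °P = 259 − 259/SG_t;  cells = rate·(V+V_w)·°P
V_w = 25.0·((1.099−1)/(1.066−1)−1) = 12.5000
V_final = 25.0 + 12.5000 = 37.5000
°P = 259 − 259/1.066 = 16.0356
cells = 0.94·37.5000·16.0356

565.2566 billion cells


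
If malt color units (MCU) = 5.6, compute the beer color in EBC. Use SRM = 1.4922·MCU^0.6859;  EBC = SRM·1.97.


SRM = 1.4922·5.6^0.6859 = 4.8642
EBC = 4.8642·1.97

9.5824 EBC


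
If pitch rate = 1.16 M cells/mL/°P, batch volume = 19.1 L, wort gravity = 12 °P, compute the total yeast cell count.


cells (billions) = rate · V_L · °P
cells = 1.16 · 19.1 · 12

265.8720 billion cells


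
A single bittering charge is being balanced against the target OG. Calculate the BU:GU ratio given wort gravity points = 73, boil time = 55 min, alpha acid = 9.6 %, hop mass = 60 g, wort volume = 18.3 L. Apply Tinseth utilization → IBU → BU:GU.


U = 1.65·0.000125^(GP/1000)·(1−e^(−0.04t))/4.15;  IBU = (α/100)·m·U·1000/V;  BU:GU = IBU/GP
U = 1.65·0.000125^(73/1000)·(1−e^(−0.04·55))/4.15 = 0.1834
IBU = (9.6/100)·60·0.1834·1000/18.3 = 57.7404
BU:GU = 57.7404/73

0.7910


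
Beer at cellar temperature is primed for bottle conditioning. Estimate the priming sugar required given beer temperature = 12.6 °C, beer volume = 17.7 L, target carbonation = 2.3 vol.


residual = 14.695·(0.01821 + 0.09011·e^(−0.04·T));  sugar = (target − residual)·4.0·V
residual = 14.695·(0.01821 + 0.09011·e^(−0.04·12.6)) = 1.0675
sugar = (2.3 − 1.0675)·4.0·17.7

87.2584 g


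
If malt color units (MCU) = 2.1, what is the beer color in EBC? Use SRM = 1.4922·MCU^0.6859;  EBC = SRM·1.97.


SRM = 1.4922·2.1^0.6859 = 2.4822
EBC = 2.4822·1.97

4.8899 EBC


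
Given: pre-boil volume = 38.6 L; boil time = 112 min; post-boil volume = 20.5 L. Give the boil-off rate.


rate = (V_pre − V_post) / (t_min/60)
rate = (38.6 − 20.5) / (112/60)

9.6964 L/hr


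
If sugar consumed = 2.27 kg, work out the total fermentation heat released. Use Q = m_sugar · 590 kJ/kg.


Q = 2.27 · 590

1339.3000 kJ


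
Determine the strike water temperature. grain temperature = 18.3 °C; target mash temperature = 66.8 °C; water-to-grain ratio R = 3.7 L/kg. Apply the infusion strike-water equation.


T_strike = (0.41/R)·(T_mash − T_grain) + T_mash
T_strike = (0.41/3.7)·(66.8 − 18.3) + 66.8

72.1743 °C


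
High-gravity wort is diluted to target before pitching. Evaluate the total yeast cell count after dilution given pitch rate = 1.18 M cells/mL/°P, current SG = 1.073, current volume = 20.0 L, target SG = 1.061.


V_w = V·((SG_c−1)/(SG_t−1)−1);  °P = 259 − 259/SG_t;  cells = rate·(V+V_w)·°P
V_w = 20.0·((1.073−1)/(1.061−1)−1) = 3.9344
V_final = 20.0 + 3.9344 = 23.9344
°P = 259 − 259/1.061 = 14.8907
cells = 1.18·23.9344·14.8907

420.5516 billion cells


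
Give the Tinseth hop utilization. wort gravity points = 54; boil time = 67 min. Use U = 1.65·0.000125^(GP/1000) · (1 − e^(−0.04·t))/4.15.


bigness = 1.65·0.000125^(54/1000) = 1.0156
boil_factor = (1 − e^(−0.04·67))/4.15 = 0.2244
U = 1.0156 · 0.2244

0.2279


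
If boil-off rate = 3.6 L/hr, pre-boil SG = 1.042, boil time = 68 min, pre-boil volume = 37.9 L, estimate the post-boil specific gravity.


V_post = V_pre − rate·(t/60);  SG_post = 1 + (SG_pre−1)·V_pre/V_post
V_post = 37.9 − 3.6·(68/60) = 33.8200
SG_post = 1 + (1.042 − 1)·37.9/33.8200

1.0471


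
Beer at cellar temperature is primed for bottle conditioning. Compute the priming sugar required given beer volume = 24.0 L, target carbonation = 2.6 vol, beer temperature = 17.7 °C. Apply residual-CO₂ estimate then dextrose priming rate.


residual = 14.695·(0.01821 + 0.09011·e^(−0.04·T));  sugar = (target − residual)·4.0·V
residual = 14.695·(0.01821 + 0.09011·e^(−0.04·17.7)) = 0.9199
sugar = (2.6 − 0.9199)·4.0·24.0

161.2879 g


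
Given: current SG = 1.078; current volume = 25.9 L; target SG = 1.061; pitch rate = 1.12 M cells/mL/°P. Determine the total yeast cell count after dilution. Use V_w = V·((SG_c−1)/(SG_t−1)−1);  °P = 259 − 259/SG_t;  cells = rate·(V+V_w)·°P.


V_w = 25.9·((1.078−1)/(1.061−1)−1) = 7.2180
V_final = 25.9 + 7.2180 = 33.1180
°P = 259 − 259/1.061 = 14.8907
cells = 1.12·33.1180·14.8907

552.3276 billion cells


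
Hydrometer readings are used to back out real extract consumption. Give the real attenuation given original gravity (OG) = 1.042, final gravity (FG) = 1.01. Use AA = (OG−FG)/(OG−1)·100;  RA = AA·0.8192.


AA = (1.042 − 1.01)/(1.042 − 1)·100 = 76.1905
RA = 76.1905·0.8192

62.4152 %


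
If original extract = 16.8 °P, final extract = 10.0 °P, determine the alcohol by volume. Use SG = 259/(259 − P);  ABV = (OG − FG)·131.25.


OG = 259/(259 − 16.8) = 1.0694
FG = 259/(259 − 10.0) = 1.0402
ABV = (1.0694 − 1.0402)·131.25

3.8330 % ABV


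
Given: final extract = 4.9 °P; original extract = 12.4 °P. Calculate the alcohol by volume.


SG = 259/(259 − P);  ABV = (OG − FG)·131.25
OG = 259/(259 − 12.4) = 1.0503
FG = 259/(259 − 4.9) = 1.0193
ABV = (1.0503 − 1.0193)·131.25

4.0688 % ABV


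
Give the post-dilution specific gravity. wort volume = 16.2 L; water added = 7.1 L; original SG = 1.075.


SG_new = 1 + (SG_old − 1)·V_old/(V_old + V_water)
pts = (1.075 − 1)·1000·16.2/(16.2 + 7.1) = 52.1459
SG_new = 1 + 52.1459/1000

1.0521


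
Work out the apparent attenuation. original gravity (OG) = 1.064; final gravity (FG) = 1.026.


AA = (OG − FG)/(OG − 1) · 100
AA = (1.064 − 1.026)/(1.064 − 1) · 100

59.3750 %


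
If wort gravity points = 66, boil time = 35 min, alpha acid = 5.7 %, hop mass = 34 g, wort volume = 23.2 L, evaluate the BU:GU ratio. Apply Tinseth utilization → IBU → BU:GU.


U = 1.65·0.000125^(GP/1000)·(1−e^(−0.04t))/4.15;  IBU = (α/100)·m·U·1000/V;  BU:GU = IBU/GP
U = 1.65·0.000125^(66/1000)·(1−e^(−0.04·35))/4.15 = 0.1655
IBU = (5.7/100)·34·0.1655·1000/23.2 = 13.8269
BU:GU = 13.8269/66

0.2095


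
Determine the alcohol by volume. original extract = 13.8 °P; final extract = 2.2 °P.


SG = 259/(259 − P);  ABV = (OG − FG)·131.25
OG = 259/(259 − 13.8) = 1.0563
FG = 259/(259 − 2.2) = 1.0086
ABV = (1.0563 − 1.0086)·131.25

6.2624 % ABV


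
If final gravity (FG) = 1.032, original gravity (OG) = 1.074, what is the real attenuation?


AA = (OG−FG)/(OG−1)·100;  RA = AA·0.8192
AA = (1.074 − 1.032)/(1.074 − 1)·100 = 56.7568
RA = 56.7568·0.8192

46.4951 %


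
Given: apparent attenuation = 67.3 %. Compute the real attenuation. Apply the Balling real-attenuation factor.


RA = AA · 0.8192
RA = 67.3 · 0.8192

55.1322 %


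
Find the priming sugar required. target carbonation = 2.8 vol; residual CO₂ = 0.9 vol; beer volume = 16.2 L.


sugar = (target − residual)·4.0·V
sugar = (2.8 − 0.9)·4.0·16.2

123.1200 g


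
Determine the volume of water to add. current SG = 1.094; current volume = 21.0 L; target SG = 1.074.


V_water = V·((SG_curr − 1)/(SG_target − 1) − 1)
V_water = 21.0·((1.094 − 1)/(1.074 − 1) − 1)

5.6757 L


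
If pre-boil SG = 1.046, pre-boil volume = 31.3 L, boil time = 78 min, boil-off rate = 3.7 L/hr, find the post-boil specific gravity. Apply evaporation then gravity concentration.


V_post = V_pre − rate·(t/60);  SG_post = 1 + (SG_pre−1)·V_pre/V_post
V_post = 31.3 − 3.7·(78/60) = 26.4900
SG_post = 1 + (1.046 − 1)·31.3/26.4900

1.0544


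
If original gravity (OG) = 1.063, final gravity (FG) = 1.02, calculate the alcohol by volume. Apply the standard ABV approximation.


ABV = (OG − FG) · 131.25
ABV = (1.063 − 1.02) · 131.25

5.6437 % ABV


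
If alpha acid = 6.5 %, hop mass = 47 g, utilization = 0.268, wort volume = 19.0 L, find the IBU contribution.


IBU = (α/100)·mass·U·1000 / V
IBU = (6.5/100)·47·0.268·1000 / 19.0

43.0916 IBU


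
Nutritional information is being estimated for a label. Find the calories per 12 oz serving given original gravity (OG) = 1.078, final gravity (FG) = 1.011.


ABW = (OG−FG)·131.25·0.79/FG;  °P = 259 − 259/SG (for OG→OE and FG→AE);  RE = 0.1808·OE + 0.8192·AE;  Cal = (6.9·ABW + 4·(RE−0.1))·FG·3.55
ABW = (1.078 − 1.011)·131.25·0.79/1.011 = 6.8715
OE = 259 − 259/1.078 = 18.7403 °P
AE = 259 − 259/1.011 = 2.8180 °P
RE = 0.1808·18.7403 + 0.8192·2.8180 = 5.6967 °P
Cal = (6.9·6.8715 + 4·(5.6967−0.1))·1.011·3.55

250.5163 kcal


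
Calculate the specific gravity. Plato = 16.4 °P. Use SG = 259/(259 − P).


SG = 259/(259 − 16.4)

1.0676


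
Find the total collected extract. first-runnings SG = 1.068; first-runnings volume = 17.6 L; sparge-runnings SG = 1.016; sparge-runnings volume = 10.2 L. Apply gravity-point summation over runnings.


total = Σ (SG_i − 1)·1000·V_i
first = (1.068 − 1)·1000·17.6 = 1196.8000
sparge = (1.016 − 1)·1000·10.2 = 163.2000
total = 1196.8000 + 163.2000

1360.0000 gravity·L


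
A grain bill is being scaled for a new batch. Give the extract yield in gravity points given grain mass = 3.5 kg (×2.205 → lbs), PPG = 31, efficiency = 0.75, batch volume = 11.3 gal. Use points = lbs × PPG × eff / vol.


lbs = 3.5 × 2.205 = 7.7175
points = 7.7175 × 31 × 0.75 / 11.3

15.8789 points


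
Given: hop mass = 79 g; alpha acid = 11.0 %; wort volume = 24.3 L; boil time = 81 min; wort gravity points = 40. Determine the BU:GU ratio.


U = 1.65·0.000125^(GP/1000)·(1−e^(−0.04t))/4.15;  IBU = (α/100)·m·U·1000/V;  BU:GU = IBU/GP
U = 1.65·0.000125^(40/1000)·(1−e^(−0.04·81))/4.15 = 0.2667
IBU = (11.0/100)·79·0.2667·1000/24.3 = 95.3619
BU:GU = 95.3619/40

2.3840


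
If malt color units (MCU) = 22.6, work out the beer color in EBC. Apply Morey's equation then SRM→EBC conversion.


SRM = 1.4922·MCU^0.6859;  EBC = SRM·1.97
SRM = 1.4922·22.6^0.6859 = 12.6651
EBC = 12.6651·1.97

24.9503 EBC


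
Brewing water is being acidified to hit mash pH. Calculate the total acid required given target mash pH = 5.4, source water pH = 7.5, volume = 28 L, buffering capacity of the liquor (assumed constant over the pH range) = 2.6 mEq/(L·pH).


acid = buffering capacity · (pH_source − pH_target) · V
acid = 2.6 · (7.5 − 5.4) · 28

152.8800 mEq


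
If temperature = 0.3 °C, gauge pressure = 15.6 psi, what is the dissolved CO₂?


vols = (P + 14.695)·(0.01821 + 0.09011·e^(−0.04·T))
vols = (15.6 + 14.695)·(0.01821 + 0.09011·e^(−0.04·0.3))

3.2490 volumes


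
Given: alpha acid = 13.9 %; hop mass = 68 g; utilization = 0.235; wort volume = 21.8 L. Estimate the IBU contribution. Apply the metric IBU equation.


IBU = (α/100)·mass·U·1000 / V
IBU = (13.9/100)·68·0.235·1000 / 21.8

101.8908 IBU


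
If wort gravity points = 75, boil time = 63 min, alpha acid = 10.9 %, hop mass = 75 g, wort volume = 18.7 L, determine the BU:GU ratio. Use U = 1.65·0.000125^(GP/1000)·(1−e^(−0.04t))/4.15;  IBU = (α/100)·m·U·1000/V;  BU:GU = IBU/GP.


U = 1.65·0.000125^(75/1000)·(1−e^(−0.04·63))/4.15 = 0.1863
IBU = (10.9/100)·75·0.1863·1000/18.7 = 81.4556
BU:GU = 81.4556/75

1.0861


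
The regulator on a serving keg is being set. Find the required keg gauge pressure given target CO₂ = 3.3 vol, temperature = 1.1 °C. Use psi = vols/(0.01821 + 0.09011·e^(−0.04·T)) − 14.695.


psi = 3.3/(0.01821 + 0.09011·e^(−0.04·1.1)) − 14.695

16.9018 psi


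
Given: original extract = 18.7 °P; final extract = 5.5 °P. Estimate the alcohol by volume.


SG = 259/(259 − P);  ABV = (OG − FG)·131.25
OG = 259/(259 − 18.7) = 1.0778
FG = 259/(259 − 5.5) = 1.0217
ABV = (1.0778 − 1.0217)·131.25

7.3662 % ABV


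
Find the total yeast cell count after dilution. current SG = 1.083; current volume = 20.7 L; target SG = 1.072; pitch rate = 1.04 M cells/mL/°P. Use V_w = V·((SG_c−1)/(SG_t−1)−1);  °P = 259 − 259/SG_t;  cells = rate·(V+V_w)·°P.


V_w = 20.7·((1.083−1)/(1.072−1)−1) = 3.1625
V_final = 20.7 + 3.1625 = 23.8625
°P = 259 − 259/1.072 = 17.3955
cells = 1.04·23.8625·17.3955

431.7047 billion cells


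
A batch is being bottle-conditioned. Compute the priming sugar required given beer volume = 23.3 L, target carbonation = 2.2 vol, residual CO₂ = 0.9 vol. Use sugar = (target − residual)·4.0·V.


sugar = (2.2 − 0.9)·4.0·23.3

121.1600 g


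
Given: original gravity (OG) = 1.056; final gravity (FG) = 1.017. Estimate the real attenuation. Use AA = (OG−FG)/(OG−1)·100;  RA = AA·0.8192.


AA = (1.056 − 1.017)/(1.056 − 1)·100 = 69.6429
RA = 69.6429·0.8192

57.0514 %


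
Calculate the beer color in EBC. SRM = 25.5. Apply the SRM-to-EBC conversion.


EBC = SRM · 1.97
EBC = 25.5 · 1.97

50.2350 EBC


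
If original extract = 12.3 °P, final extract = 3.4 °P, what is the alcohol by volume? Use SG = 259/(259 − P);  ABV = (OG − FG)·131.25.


OG = 259/(259 − 12.3) = 1.0499
FG = 259/(259 − 3.4) = 1.0133
ABV = (1.0499 − 1.0133)·131.25

4.7980 % ABV


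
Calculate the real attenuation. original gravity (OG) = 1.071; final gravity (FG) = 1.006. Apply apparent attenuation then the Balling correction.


AA = (OG−FG)/(OG−1)·100;  RA = AA·0.8192
AA = (1.071 − 1.006)/(1.071 − 1)·100 = 91.5493
RA = 91.5493·0.8192

74.9972 %


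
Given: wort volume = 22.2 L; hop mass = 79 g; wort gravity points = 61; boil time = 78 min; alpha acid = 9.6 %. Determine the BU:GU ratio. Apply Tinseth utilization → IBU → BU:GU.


U = 1.65·0.000125^(GP/1000)·(1−e^(−0.04t))/4.15;  IBU = (α/100)·m·U·1000/V;  BU:GU = IBU/GP
U = 1.65·0.000125^(61/1000)·(1−e^(−0.04·78))/4.15 = 0.2197
IBU = (9.6/100)·79·0.2197·1000/22.2 = 75.0376
BU:GU = 75.0376/61

1.2301


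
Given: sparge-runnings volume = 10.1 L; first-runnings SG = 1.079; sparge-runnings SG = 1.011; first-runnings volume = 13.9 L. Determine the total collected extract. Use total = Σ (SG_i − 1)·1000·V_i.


first = (1.079 − 1)·1000·13.9 = 1098.1000
sparge = (1.011 − 1)·1000·10.1 = 111.1000
total = 1098.1000 + 111.1000

1209.2000 gravity·L


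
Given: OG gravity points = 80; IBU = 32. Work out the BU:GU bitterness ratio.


BU:GU = IBU / OG_points
BU:GU = 32 / 80

0.4000


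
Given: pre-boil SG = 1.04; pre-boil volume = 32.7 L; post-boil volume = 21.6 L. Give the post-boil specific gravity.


SG_post = 1 + (SG_pre − 1)·V_pre/V_post
pts_pre = (1.04 − 1)·1000 = 40.0000
pts_post = 40.0000·32.7/21.6 = 60.5556
SG_post = 1 + 60.5556/1000

1.0606


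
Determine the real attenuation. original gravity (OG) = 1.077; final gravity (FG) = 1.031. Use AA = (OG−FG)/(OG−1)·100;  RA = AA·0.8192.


AA = (1.077 − 1.031)/(1.077 − 1)·100 = 59.7403
RA = 59.7403·0.8192

48.9392 %


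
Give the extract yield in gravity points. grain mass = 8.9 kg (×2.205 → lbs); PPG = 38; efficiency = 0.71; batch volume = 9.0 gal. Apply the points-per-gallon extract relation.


points = lbs × PPG × eff / vol
lbs = 8.9 × 2.205 = 19.6245
points = 19.6245 × 38 × 0.71 / 9.0

58.8299 points


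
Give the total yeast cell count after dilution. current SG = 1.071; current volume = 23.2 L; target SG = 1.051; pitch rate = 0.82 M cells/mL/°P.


V_w = V·((SG_c−1)/(SG_t−1)−1);  °P = 259 − 259/SG_t;  cells = rate·(V+V_w)·°P
V_w = 23.2·((1.071−1)/(1.051−1)−1) = 9.0980
V_final = 23.2 + 9.0980 = 32.2980
°P = 259 − 259/1.051 = 12.5680
cells = 0.82·32.2980·12.5680

332.8566 billion cells


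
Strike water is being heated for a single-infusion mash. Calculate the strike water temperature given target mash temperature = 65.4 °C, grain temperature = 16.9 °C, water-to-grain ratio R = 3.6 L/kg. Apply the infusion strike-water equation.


T_strike = (0.41/R)·(T_mash − T_grain) + T_mash
T_strike = (0.41/3.6)·(65.4 − 16.9) + 65.4

70.9236 °C


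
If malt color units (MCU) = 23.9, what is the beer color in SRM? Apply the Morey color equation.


SRM = 1.4922 · MCU^0.6859
SRM = 1.4922 · 23.9^0.6859

13.1604 SRM


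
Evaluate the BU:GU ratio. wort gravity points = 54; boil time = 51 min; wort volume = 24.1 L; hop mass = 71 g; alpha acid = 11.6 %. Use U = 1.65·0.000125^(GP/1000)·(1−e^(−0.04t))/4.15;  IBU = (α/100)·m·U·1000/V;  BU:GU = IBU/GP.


U = 1.65·0.000125^(54/1000)·(1−e^(−0.04·51))/4.15 = 0.2129
IBU = (11.6/100)·71·0.2129·1000/24.1 = 72.7567
BU:GU = 72.7567/54

1.3473


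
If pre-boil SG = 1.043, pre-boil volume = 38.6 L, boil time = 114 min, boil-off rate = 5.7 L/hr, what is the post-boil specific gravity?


V_post = V_pre − rate·(t/60);  SG_post = 1 + (SG_pre−1)·V_pre/V_post
V_post = 38.6 − 5.7·(114/60) = 27.7700
SG_post = 1 + (1.043 − 1)·38.6/27.7700

1.0598


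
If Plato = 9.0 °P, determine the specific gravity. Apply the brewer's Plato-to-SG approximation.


SG = 259/(259 − P)
SG = 259/(259 − 9.0)

1.0360


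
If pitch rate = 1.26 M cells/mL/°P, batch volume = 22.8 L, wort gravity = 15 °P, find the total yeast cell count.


cells (billions) = rate · V_L · °P
cells = 1.26 · 22.8 · 15

430.9200 billion cells


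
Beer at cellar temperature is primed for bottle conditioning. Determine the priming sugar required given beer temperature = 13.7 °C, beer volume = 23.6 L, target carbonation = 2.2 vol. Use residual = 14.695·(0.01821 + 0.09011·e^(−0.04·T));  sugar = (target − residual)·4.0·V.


residual = 14.695·(0.01821 + 0.09011·e^(−0.04·13.7)) = 1.0331
sugar = (2.2 − 1.0331)·4.0·23.6

110.1551 g


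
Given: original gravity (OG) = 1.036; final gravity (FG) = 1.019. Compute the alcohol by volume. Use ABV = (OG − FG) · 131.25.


ABV = (1.036 − 1.019) · 131.25

2.2313 % ABV


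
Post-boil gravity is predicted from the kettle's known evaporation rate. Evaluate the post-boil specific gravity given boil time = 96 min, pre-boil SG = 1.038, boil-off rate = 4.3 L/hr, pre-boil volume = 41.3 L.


V_post = V_pre − rate·(t/60);  SG_post = 1 + (SG_pre−1)·V_pre/V_post
V_post = 41.3 − 4.3·(96/60) = 34.4200
SG_post = 1 + (1.038 − 1)·41.3/34.4200

1.0456


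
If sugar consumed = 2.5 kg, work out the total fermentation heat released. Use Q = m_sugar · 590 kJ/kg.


Q = 2.5 · 590

1475.0000 kJ


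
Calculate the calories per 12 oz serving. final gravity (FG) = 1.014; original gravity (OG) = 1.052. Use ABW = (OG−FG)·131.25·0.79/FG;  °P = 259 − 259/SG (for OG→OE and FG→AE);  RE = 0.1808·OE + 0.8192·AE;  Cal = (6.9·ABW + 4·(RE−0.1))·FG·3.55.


ABW = (1.052 − 1.014)·131.25·0.79/1.014 = 3.8857
OE = 259 − 259/1.052 = 12.8023 °P
AE = 259 − 259/1.014 = 3.5759 °P
RE = 0.1808·12.8023 + 0.8192·3.5759 = 5.2441 °P
Cal = (6.9·3.8857 + 4·(5.2441−0.1))·1.014·3.55

170.5817 kcal


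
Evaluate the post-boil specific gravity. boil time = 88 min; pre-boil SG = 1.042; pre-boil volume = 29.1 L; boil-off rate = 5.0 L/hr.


V_post = V_pre − rate·(t/60);  SG_post = 1 + (SG_pre−1)·V_pre/V_post
V_post = 29.1 − 5.0·(88/60) = 21.7667
SG_post = 1 + (1.042 − 1)·29.1/21.7667

1.0562


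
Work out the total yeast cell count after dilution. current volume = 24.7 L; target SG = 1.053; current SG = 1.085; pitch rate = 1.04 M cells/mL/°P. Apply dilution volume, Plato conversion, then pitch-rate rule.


V_w = V·((SG_c−1)/(SG_t−1)−1);  °P = 259 − 259/SG_t;  cells = rate·(V+V_w)·°P
V_w = 24.7·((1.085−1)/(1.053−1)−1) = 14.9132
V_final = 24.7 + 14.9132 = 39.6132
°P = 259 − 259/1.053 = 13.0361
cells = 1.04·39.6132·13.0361

537.0573 billion cells


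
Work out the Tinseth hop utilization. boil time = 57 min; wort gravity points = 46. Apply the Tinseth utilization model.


U = 1.65·0.000125^(GP/1000) · (1 − e^(−0.04·t))/4.15
bigness = 1.65·0.000125^(46/1000) = 1.0913
boil_factor = (1 − e^(−0.04·57))/4.15 = 0.2163
U = 1.0913 · 0.2163

0.2361


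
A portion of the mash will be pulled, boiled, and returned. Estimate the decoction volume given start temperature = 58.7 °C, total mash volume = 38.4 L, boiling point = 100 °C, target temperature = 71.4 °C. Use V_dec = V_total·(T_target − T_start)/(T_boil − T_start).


V_dec = 38.4·(71.4 − 58.7)/(100 − 58.7)

11.8082 L


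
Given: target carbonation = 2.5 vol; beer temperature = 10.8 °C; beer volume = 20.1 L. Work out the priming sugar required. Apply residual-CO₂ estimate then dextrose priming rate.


residual = 14.695·(0.01821 + 0.09011·e^(−0.04·T));  sugar = (target − residual)·4.0·V
residual = 14.695·(0.01821 + 0.09011·e^(−0.04·10.8)) = 1.1273
sugar = (2.5 − 1.1273)·4.0·20.1

110.3685 g


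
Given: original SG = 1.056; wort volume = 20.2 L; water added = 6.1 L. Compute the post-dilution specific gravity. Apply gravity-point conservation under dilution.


SG_new = 1 + (SG_old − 1)·V_old/(V_old + V_water)
pts = (1.056 − 1)·1000·20.2/(20.2 + 6.1) = 43.0114
SG_new = 1 + 43.0114/1000

1.0430


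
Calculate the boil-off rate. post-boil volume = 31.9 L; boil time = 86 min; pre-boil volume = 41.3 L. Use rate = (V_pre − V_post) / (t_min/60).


rate = (41.3 − 31.9) / (86/60)

6.5581 L/hr


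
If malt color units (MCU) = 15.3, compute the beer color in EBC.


SRM = 1.4922·MCU^0.6859;  EBC = SRM·1.97
SRM = 1.4922·15.3^0.6859 = 9.6919
EBC = 9.6919·1.97

19.0930 EBC


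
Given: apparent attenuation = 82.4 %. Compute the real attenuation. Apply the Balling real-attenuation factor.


RA = AA · 0.8192
RA = 82.4 · 0.8192

67.5021 %


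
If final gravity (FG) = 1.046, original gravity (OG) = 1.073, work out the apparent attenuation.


AA = (OG − FG)/(OG − 1) · 100
AA = (1.073 − 1.046)/(1.073 − 1) · 100

36.9863 %


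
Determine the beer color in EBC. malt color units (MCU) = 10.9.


SRM = 1.4922·MCU^0.6859;  EBC = SRM·1.97
SRM = 1.4922·10.9^0.6859 = 7.6806
EBC = 7.6806·1.97

15.1309 EBC


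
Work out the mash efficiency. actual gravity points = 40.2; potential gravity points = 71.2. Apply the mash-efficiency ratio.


efficiency = actual / potential × 100
efficiency = 40.2 / 71.2 × 100

56.4607 %


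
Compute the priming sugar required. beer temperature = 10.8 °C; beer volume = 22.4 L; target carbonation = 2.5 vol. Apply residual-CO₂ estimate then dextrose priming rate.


residual = 14.695·(0.01821 + 0.09011·e^(−0.04·T));  sugar = (target − residual)·4.0·V
residual = 14.695·(0.01821 + 0.09011·e^(−0.04·10.8)) = 1.1273
sugar = (2.5 − 1.1273)·4.0·22.4

122.9978 g


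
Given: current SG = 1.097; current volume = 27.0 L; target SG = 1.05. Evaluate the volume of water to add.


V_water = V·((SG_curr − 1)/(SG_target − 1) − 1)
V_water = 27.0·((1.097 − 1)/(1.05 − 1) − 1)

25.3800 L


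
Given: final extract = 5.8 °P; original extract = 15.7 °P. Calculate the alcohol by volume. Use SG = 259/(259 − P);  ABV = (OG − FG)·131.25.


OG = 259/(259 − 15.7) = 1.0645
FG = 259/(259 − 5.8) = 1.0229
ABV = (1.0645 − 1.0229)·131.25

5.4630 % ABV


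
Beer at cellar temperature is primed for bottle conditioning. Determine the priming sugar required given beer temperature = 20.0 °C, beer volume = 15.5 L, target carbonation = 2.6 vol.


residual = 14.695·(0.01821 + 0.09011·e^(−0.04·T));  sugar = (target − residual)·4.0·V
residual = 14.695·(0.01821 + 0.09011·e^(−0.04·20.0)) = 0.8626
sugar = (2.6 − 0.8626)·4.0·15.5

107.7199 g


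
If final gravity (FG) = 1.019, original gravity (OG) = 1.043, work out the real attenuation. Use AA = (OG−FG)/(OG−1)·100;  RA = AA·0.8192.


AA = (1.043 − 1.019)/(1.043 − 1)·100 = 55.8140
RA = 55.8140·0.8192

45.7228 %


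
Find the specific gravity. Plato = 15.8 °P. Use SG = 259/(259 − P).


SG = 259/(259 − 15.8)

1.0650


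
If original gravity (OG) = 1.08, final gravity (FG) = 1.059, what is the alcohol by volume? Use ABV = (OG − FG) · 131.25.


ABV = (1.08 − 1.059) · 131.25

2.7563 % ABV


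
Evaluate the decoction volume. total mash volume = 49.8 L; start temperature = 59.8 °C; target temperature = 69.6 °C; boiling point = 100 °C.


V_dec = V_total·(T_target − T_start)/(T_boil − T_start)
V_dec = 49.8·(69.6 − 59.8)/(100 − 59.8)

12.1403 L


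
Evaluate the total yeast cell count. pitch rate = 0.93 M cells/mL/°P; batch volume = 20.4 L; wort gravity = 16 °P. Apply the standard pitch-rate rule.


cells (billions) = rate · V_L · °P
cells = 0.93 · 20.4 · 16

303.5520 billion cells


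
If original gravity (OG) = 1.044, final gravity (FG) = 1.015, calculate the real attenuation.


AA = (OG−FG)/(OG−1)·100;  RA = AA·0.8192
AA = (1.044 − 1.015)/(1.044 − 1)·100 = 65.9091
RA = 65.9091·0.8192

53.9927 %


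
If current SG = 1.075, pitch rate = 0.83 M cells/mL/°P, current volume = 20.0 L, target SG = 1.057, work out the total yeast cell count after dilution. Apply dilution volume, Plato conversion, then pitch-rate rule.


V_w = V·((SG_c−1)/(SG_t−1)−1);  °P = 259 − 259/SG_t;  cells = rate·(V+V_w)·°P
V_w = 20.0·((1.075−1)/(1.057−1)−1) = 6.3158
V_final = 20.0 + 6.3158 = 26.3158
°P = 259 − 259/1.057 = 13.9669
cells = 0.83·26.3158·13.9669

305.0662 billion cells


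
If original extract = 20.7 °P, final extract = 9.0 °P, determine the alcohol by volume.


SG = 259/(259 − P);  ABV = (OG − FG)·131.25
OG = 259/(259 − 20.7) = 1.0869
FG = 259/(259 − 9.0) = 1.0360
ABV = (1.0869 − 1.0360)·131.25

6.6761 % ABV


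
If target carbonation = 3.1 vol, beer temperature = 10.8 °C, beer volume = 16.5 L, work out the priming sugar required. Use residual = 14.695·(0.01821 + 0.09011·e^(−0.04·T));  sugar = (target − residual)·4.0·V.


residual = 14.695·(0.01821 + 0.09011·e^(−0.04·10.8)) = 1.1273
sugar = (3.1 − 1.1273)·4.0·16.5

130.2010 g


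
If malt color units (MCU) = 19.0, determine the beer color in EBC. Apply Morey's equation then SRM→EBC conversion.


SRM = 1.4922·MCU^0.6859;  EBC = SRM·1.97
SRM = 1.4922·19.0^0.6859 = 11.2441
EBC = 11.2441·1.97

22.1508 EBC


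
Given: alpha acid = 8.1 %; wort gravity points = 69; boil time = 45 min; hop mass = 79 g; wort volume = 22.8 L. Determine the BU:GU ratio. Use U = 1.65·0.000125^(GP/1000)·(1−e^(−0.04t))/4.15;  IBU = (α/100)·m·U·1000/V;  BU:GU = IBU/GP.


U = 1.65·0.000125^(69/1000)·(1−e^(−0.04·45))/4.15 = 0.1785
IBU = (8.1/100)·79·0.1785·1000/22.8 = 50.0992
BU:GU = 50.0992/69

0.7261


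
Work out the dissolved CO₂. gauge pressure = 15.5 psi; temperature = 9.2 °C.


vols = (P + 14.695)·(0.01821 + 0.09011·e^(−0.04·T))
vols = (15.5 + 14.695)·(0.01821 + 0.09011·e^(−0.04·9.2))

2.4330 volumes


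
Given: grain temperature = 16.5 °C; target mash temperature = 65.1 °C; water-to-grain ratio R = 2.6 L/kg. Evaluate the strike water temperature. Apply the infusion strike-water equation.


T_strike = (0.41/R)·(T_mash − T_grain) + T_mash
T_strike = (0.41/2.6)·(65.1 − 16.5) + 65.1

72.7638 °C
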